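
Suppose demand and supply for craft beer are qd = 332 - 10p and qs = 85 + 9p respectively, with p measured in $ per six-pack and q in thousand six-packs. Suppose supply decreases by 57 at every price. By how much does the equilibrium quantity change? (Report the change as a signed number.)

Set qd = qs: 332 - 10p = 85 + 9p, so 247 = 19p and p* = 13.
Substitute back: q* = 332 - 10(13) = 202.
After the shift, supply is qs = 28 + 9p.
The new intersection has 304 = 19p, i.e. p = 16, q = 172.
Δq = 172 - 202 = -30.

Δq = -30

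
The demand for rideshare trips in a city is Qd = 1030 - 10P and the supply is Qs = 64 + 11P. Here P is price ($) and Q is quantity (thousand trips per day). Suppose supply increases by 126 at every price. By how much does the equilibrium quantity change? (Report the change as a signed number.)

At equilibrium Qd = Qs, so 1030 - 10P = 64 + 11P; collecting terms, 966 = 21P and P* = 46.
Then Q* = 1030 - 10(46) = 570.
After the shift, supply is Qs = 190 + 11P.
Re-solving, 21P = 840 gives P = 40 and Q = 630.
ΔQ = 630 - 570 = 60.

ΔQ = 60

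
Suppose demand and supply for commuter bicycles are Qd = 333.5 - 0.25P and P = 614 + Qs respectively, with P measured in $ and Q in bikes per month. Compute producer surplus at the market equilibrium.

Producer surplus = 10368

Solving each curve for Q: Qs = -614 + P.
Set Qd = Qs: 333.5 - 0.25P = -614 + P, so 947.5 = 1.25P and P* = 758.
Substitute back: Q* = 333.5 - 0.25(758) = 144.
Supply choke price (Qs = 0): P = 614. Producer surplus = ½ × (758 - 614) × 144 = 10368.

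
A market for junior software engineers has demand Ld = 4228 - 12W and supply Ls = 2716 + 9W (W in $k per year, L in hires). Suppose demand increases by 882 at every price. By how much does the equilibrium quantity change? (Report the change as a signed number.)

ΔL = 378

At equilibrium Ld = Ls, so 4228 - 12W = 2716 + 9W; collecting terms, 1512 = 21W and W* = 72.
Then L* = 4228 - 12(72) = 3364.
After the shift, demand is Ld = 5110 - 12W.
Re-solving, 21W = 2394 gives W = 114 and L = 3742.
ΔL = 3742 - 3364 = 378.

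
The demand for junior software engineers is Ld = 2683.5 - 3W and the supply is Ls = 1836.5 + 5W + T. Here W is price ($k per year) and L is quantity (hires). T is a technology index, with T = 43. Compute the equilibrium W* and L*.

With T = 43, supply is Ls = 1879.5 + 5W.
Set Ld = Ls: 2683.5 - 3W = 1879.5 + 5W, so 804 = 8W and W* = 100.5.
Then L* = 2683.5 - 3(100.5) = 2382.

W* = 100.5, L* = 2382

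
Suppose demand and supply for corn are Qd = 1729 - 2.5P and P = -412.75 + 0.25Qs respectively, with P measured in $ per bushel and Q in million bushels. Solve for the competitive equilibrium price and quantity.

P* = 12, Q* = 1699

Inverting to quantity form: Qs = 1651 + 4P.
At equilibrium Qd = Qs, so 1729 - 2.5P = 1651 + 4P; collecting terms, 78 = 6.5P and P* = 12.
Plugging P* into demand: Q* = 1729 - 2.5(12) = 1699.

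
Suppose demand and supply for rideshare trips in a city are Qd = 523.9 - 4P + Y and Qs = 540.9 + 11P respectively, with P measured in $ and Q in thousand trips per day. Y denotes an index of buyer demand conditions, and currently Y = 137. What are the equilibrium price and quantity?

With Y = 137, demand is Qd = 660.9 - 4P.
At equilibrium Qd = Qs, so 660.9 - 4P = 540.9 + 11P; collecting terms, 120 = 15P and P* = 8.
Then Q* = 660.9 - 4(8) = 628.9.

P* = 8, Q* = 628.9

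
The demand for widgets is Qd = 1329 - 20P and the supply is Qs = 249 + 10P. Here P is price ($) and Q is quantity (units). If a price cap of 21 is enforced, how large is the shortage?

Shortage = 450

Evaluating both curves at the ceiling price 21 gives Qd = 909, Qs = 459.
Shortage = Qd - Qs = 909 - 459 = 450.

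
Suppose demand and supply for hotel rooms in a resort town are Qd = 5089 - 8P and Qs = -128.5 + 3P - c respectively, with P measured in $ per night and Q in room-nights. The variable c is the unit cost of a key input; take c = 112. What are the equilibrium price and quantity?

P* = 484.5, Q* = 1213

With c = 112, supply is Qs = -240.5 + 3P.
Set Qd = Qs: 5089 - 8P = -240.5 + 3P, so 5329.5 = 11P and P* = 484.5.
Plugging P* into demand: Q* = 5089 - 8(484.5) = 1213.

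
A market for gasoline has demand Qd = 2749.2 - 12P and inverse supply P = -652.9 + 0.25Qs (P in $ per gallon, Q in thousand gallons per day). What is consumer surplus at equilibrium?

Inverting to quantity form: Qs = 2611.6 + 4P.
Equating demand and supply, 2749.2 - 12P = 2611.6 + 4P gives 16P = 137.6, so P* = 8.6.
Plugging P* into demand: Q* = 2749.2 - 12(8.6) = 2646.
Demand choke price (Qd = 0): P = 2749.2/12 = 229.1. Consumer surplus = ½ × (229.1 - 8.6) × 2646 = 291721.5.

Consumer surplus = 291721.5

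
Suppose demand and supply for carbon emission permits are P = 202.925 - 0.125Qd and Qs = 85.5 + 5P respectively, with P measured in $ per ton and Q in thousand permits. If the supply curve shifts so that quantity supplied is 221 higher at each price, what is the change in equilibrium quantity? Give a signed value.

In direct form, Qd = 1623.4 - 8P.
Set Qd = Qs: 1623.4 - 8P = 85.5 + 5P, so 1537.9 = 13P and P* = 118.3.
Plugging P* into demand: Q* = 1623.4 - 8(118.3) = 677.
After the shift, supply is Qs = 306.5 + 5P.
Re-solving, 13P = 1316.9 gives P = 101.3 and Q = 813.
ΔQ = 813 - 677 = 136.

ΔQ = 136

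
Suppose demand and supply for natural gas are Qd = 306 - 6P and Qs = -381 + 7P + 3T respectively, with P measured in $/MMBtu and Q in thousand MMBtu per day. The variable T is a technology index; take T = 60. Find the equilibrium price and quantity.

P* = 39, Q* = 72

With T = 60, supply is Qs = -201 + 7P.
At equilibrium Qd = Qs, so 306 - 6P = -201 + 7P; collecting terms, 507 = 13P and P* = 39.
Plugging P* into demand: Q* = 306 - 6(39) = 72.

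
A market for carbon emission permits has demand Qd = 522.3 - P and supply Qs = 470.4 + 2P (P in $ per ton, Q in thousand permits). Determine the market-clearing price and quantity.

Set Qd = Qs: 522.3 - P = 470.4 + 2P, so 51.9 = 3P and P* = 17.3.
From the demand curve, Q* = 522.3 - 17.3 = 505.

P* = 17.3, Q* = 505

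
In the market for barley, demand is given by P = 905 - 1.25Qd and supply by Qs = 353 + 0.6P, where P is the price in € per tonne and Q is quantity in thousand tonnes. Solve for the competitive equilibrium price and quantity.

In direct form, Qd = 724 - 0.8P.
At equilibrium Qd = Qs, so 724 - 0.8P = 353 + 0.6P; collecting terms, 371 = 1.4P and P* = 265.
Then Q* = 724 - 0.8(265) = 512.

P* = 265, Q* = 512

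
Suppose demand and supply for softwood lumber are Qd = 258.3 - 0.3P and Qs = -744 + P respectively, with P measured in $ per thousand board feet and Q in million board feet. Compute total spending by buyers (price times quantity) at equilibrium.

Equating demand and supply, 258.3 - 0.3P = -744 + P gives 1.3P = 1002.3, so P* = 771.
From the demand curve, Q* = 258.3 - 0.3(771) = 27.
Total spending by buyers = P* × Q* = 771 × 27 = 20817.

Total spending by buyers = 20817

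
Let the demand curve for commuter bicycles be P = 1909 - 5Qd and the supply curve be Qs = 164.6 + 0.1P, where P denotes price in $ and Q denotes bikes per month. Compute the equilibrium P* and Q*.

Inverting to quantity form: Qd = 381.8 - 0.2P.
Equating demand and supply, 381.8 - 0.2P = 164.6 + 0.1P gives 0.3P = 217.2, so P* = 724.
Substitute back: Q* = 381.8 - 0.2(724) = 237.

P* = 724, Q* = 237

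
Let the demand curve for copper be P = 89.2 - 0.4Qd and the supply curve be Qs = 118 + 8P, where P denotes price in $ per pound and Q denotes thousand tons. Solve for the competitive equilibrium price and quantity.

P* = 10, Q* = 198

Solving each curve for Q: Qd = 223 - 2.5P.
Set Qd = Qs: 223 - 2.5P = 118 + 8P, so 105 = 10.5P and P* = 10.
From the demand curve, Q* = 223 - 2.5(10) = 198.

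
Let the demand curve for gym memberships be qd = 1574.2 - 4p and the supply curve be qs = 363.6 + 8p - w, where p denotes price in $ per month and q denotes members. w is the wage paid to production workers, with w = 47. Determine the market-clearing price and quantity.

p* = 104.8, q* = 1155

With w = 47, supply is qs = 316.6 + 8p.
Equating demand and supply, 1574.2 - 4p = 316.6 + 8p gives 12p = 1257.6, so p* = 104.8.
From the demand curve, q* = 1574.2 - 4(104.8) = 1155.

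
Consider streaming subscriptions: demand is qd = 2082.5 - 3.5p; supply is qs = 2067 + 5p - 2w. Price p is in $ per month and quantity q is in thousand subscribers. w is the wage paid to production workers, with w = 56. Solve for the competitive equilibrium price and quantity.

p* = 15, q* = 2030

With w = 56, supply is qs = 1955 + 5p.
Equating demand and supply, 2082.5 - 3.5p = 1955 + 5p gives 8.5p = 127.5, so p* = 15.
Plugging p* into demand: q* = 2082.5 - 3.5(15) = 2030.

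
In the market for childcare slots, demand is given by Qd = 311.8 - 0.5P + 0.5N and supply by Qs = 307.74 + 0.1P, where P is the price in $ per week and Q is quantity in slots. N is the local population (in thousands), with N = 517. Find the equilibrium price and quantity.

With N = 517, demand is Qd = 570.3 - 0.5P.
Equating demand and supply, 570.3 - 0.5P = 307.74 + 0.1P gives 0.6P = 262.56, so P* = 437.6.
Plugging P* into demand: Q* = 570.3 - 0.5(437.6) = 351.5.

P* = 437.6, Q* = 351.5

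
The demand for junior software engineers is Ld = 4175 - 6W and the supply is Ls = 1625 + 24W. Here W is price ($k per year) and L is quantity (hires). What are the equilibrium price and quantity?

W* = 85, L* = 3665

At equilibrium Ld = Ls, so 4175 - 6W = 1625 + 24W; collecting terms, 2550 = 30W and W* = 85.
Plugging W* into demand: L* = 4175 - 6(85) = 3665.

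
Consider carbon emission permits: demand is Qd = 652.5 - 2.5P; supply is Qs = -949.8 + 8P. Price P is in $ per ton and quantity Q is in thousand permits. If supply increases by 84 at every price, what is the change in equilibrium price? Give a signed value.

Equating demand and supply, 652.5 - 2.5P = -949.8 + 8P gives 10.5P = 1602.3, so P* = 152.6.
From the demand curve, Q* = 652.5 - 2.5(152.6) = 271.
After the shift, supply is Qs = -865.8 + 8P.
Re-solving, 10.5P = 1518.3 gives P = 144.6 and Q = 291.
ΔP = 144.6 - 152.6 = -8.

ΔP = -8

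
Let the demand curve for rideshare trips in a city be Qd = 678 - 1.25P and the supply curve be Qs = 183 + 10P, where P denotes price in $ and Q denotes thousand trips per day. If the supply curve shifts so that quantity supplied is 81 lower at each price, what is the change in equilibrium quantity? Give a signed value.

Set Qd = Qs: 678 - 1.25P = 183 + 10P, so 495 = 11.25P and P* = 44.
From the demand curve, Q* = 678 - 1.25(44) = 623.
After the shift, supply is Qs = 102 + 10P.
Re-solving, 11.25P = 576 gives P = 51.2 and Q = 614.
ΔQ = 614 - 623 = -9.

ΔQ = -9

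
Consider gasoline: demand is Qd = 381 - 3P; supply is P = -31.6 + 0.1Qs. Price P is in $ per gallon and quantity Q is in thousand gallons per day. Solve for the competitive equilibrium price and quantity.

P* = 5, Q* = 366

Inverting to quantity form: Qs = 316 + 10P.
The market clears where 381 - 3P = 316 + 10P. Rearranging, 13P = 65, hence P* = 5.
Plugging P* into demand: Q* = 381 - 3(5) = 366.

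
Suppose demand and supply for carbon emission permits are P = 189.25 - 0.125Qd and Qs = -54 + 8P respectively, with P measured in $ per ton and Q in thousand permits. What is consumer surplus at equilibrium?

Consumer surplus = 33306.25

Rewriting in direct form: Qd = 1514 - 8P.
At equilibrium Qd = Qs, so 1514 - 8P = -54 + 8P; collecting terms, 1568 = 16P and P* = 98.
From the demand curve, Q* = 1514 - 8(98) = 730.
Demand choke price (Qd = 0): P = 1514/8 = 189.25. Consumer surplus = ½ × (189.25 - 98) × 730 = 33306.25.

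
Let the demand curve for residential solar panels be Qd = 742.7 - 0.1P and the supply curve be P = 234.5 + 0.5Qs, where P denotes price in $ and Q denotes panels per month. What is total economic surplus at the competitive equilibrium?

Solving each curve for Q: Qs = -469 + 2P.
Equating demand and supply, 742.7 - 0.1P = -469 + 2P gives 2.1P = 1211.7, so P* = 577.
Plugging P* into demand: Q* = 742.7 - 0.1(577) = 685.
Demand choke price = 7427; supply choke price = 234.5. CS = ½(7427 - 577)(685) = 2346125; PS = ½(577 - 234.5)(685) = 117306.25. Total surplus = 2463431.25.

Total surplus = 2463431.25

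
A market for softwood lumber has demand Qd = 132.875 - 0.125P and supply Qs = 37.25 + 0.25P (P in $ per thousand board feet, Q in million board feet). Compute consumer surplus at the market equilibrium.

Consumer surplus = 40804

Equating demand and supply, 132.875 - 0.125P = 37.25 + 0.25P gives 0.375P = 95.625, so P* = 255.
Then Q* = 132.875 - 0.125(255) = 101.
Demand choke price (Qd = 0): P = 132.875/0.125 = 1063. Consumer surplus = ½ × (1063 - 255) × 101 = 40804.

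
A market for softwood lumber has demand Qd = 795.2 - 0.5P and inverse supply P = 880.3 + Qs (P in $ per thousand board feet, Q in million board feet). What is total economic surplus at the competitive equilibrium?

In direct form, Qs = -880.3 + P.
Equating demand and supply, 795.2 - 0.5P = -880.3 + P gives 1.5P = 1675.5, so P* = 1117.
From the demand curve, Q* = 795.2 - 0.5(1117) = 236.7.
Demand choke price = 1590.4; supply choke price = 880.3. CS = ½(1590.4 - 1117)(236.7) = 56026.89; PS = ½(1117 - 880.3)(236.7) = 28013.445. Total surplus = 84040.335.

Total surplus = 84040.335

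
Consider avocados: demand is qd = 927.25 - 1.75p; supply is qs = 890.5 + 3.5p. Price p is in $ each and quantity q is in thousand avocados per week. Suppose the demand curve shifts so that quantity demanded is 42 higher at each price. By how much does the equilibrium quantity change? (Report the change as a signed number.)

Δq = 28

The market clears where 927.25 - 1.75p = 890.5 + 3.5p. Rearranging, 5.25p = 36.75, hence p* = 7.
From the demand curve, q* = 927.25 - 1.75(7) = 915.
After the shift, demand is qd = 969.25 - 1.75p.
Re-solving, 5.25p = 78.75 gives p = 15 and q = 943.
Δq = 943 - 915 = 28.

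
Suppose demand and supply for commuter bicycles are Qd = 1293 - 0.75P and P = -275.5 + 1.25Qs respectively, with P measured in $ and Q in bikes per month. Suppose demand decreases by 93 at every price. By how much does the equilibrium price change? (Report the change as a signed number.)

ΔP = -60

Rewriting in direct form: Qs = 220.4 + 0.8P.
Set Qd = Qs: 1293 - 0.75P = 220.4 + 0.8P, so 1072.6 = 1.55P and P* = 692.
Plugging P* into demand: Q* = 1293 - 0.75(692) = 774.
After the shift, demand is Qd = 1200 - 0.75P.
The new intersection has 979.6 = 1.55P, i.e. P = 632, Q = 726.
ΔP = 632 - 692 = -60.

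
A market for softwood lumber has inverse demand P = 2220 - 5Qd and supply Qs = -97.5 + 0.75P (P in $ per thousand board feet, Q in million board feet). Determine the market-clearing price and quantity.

In direct form, Qd = 444 - 0.2P.
Equating demand and supply, 444 - 0.2P = -97.5 + 0.75P gives 0.95P = 541.5, so P* = 570.
From the demand curve, Q* = 444 - 0.2(570) = 330.

P* = 570, Q* = 330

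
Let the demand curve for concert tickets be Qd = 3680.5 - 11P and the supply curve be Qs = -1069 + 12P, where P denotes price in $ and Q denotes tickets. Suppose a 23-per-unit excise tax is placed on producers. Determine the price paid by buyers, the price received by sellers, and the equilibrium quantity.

P_b = 218.5, P_s = 195.5, Q = 1277

Producers keep P_s = P_b - 23 per unit, so supply in terms of the buyer price is Qs = -1345 + 12P_b.
Set Qd = Qs: 3680.5 - 11P_b = -1345 + 12P_b, so 5025.5 = 23P_b and P_b = 218.5.
So P_s = 195.5 and the quantity traded is Q = 3680.5 - 11(218.5) = 1277.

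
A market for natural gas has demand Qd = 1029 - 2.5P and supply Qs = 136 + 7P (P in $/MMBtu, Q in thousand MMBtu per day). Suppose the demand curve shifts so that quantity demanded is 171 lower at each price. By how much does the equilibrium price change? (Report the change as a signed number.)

Equating demand and supply, 1029 - 2.5P = 136 + 7P gives 9.5P = 893, so P* = 94.
Plugging P* into demand: Q* = 1029 - 2.5(94) = 794.
After the shift, demand is Qd = 858 - 2.5P.
The new intersection has 722 = 9.5P, i.e. P = 76, Q = 668.
ΔP = 76 - 94 = -18.

ΔP = -18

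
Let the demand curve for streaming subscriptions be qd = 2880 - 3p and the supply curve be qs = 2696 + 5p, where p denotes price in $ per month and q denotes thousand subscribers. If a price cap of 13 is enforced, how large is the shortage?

Shortage = 80

Evaluating both curves at the ceiling price 13 gives qd = 2841, qs = 2761.
Shortage = qd - qs = 2841 - 2761 = 80.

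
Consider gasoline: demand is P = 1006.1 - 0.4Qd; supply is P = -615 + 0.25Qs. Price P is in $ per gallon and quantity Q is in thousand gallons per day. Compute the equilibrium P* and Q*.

Rewriting in direct form: Qd = 2515.25 - 2.5P and Qs = 2460 + 4P.
At equilibrium Qd = Qs, so 2515.25 - 2.5P = 2460 + 4P; collecting terms, 55.25 = 6.5P and P* = 8.5.
Then Q* = 2515.25 - 2.5(8.5) = 2494.

P* = 8.5, Q* = 2494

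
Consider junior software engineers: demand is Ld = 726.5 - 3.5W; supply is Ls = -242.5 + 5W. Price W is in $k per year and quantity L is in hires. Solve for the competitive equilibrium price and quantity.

Set Ld = Ls: 726.5 - 3.5W = -242.5 + 5W, so 969 = 8.5W and W* = 114.
Plugging W* into demand: L* = 726.5 - 3.5(114) = 327.5.

W* = 114, L* = 327.5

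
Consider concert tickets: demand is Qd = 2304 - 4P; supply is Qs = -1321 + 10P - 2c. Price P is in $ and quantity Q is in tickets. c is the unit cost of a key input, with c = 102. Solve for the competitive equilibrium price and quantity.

With c = 102, supply is Qs = -1525 + 10P.
Equating demand and supply, 2304 - 4P = -1525 + 10P gives 14P = 3829, so P* = 273.5.
Substitute back: Q* = 2304 - 4(273.5) = 1210.

P* = 273.5, Q* = 1210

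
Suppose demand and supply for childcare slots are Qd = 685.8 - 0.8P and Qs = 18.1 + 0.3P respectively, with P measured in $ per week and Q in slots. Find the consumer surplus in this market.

Equating demand and supply, 685.8 - 0.8P = 18.1 + 0.3P gives 1.1P = 667.7, so P* = 607.
Substitute back: Q* = 685.8 - 0.8(607) = 200.2.
Demand choke price (Qd = 0): P = 685.8/0.8 = 857.25. Consumer surplus = ½ × (857.25 - 607) × 200.2 = 25050.025.

Consumer surplus = 25050.025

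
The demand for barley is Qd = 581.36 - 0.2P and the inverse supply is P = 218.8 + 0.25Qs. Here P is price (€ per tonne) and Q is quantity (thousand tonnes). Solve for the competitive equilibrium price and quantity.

Inverting to quantity form: Qs = -875.2 + 4P.
The market clears where 581.36 - 0.2P = -875.2 + 4P. Rearranging, 4.2P = 1456.56, hence P* = 346.8.
Substitute back: Q* = 581.36 - 0.2(346.8) = 512.

P* = 346.8, Q* = 512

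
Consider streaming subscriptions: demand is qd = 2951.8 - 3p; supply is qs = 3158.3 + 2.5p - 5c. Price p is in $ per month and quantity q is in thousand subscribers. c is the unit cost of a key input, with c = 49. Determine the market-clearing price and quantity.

With c = 49, supply is qs = 2913.3 + 2.5p.
Equating demand and supply, 2951.8 - 3p = 2913.3 + 2.5p gives 5.5p = 38.5, so p* = 7.
Then q* = 2951.8 - 3(7) = 2930.8.

p* = 7, q* = 2930.8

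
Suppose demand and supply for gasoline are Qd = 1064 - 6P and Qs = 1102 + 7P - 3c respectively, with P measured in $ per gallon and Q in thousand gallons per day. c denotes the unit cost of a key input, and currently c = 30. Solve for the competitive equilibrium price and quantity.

P* = 4, Q* = 1040

With c = 30, supply is Qs = 1012 + 7P.
Set Qd = Qs: 1064 - 6P = 1012 + 7P, so 52 = 13P and P* = 4.
Plugging P* into demand: Q* = 1064 - 6(4) = 1040.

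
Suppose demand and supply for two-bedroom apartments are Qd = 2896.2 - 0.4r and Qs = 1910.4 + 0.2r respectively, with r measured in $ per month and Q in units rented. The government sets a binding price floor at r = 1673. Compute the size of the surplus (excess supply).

Surplus = 18

At r = 1673: Qd = 2227 and Qs = 2245.
Surplus = Qs - Qd = 2245 - 2227 = 18.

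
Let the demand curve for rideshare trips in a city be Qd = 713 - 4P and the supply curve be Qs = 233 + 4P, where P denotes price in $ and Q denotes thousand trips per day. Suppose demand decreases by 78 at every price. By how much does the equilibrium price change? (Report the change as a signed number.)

ΔP = -9.75

Set Qd = Qs: 713 - 4P = 233 + 4P, so 480 = 8P and P* = 60.
Then Q* = 713 - 4(60) = 473.
After the shift, demand is Qd = 635 - 4P.
New equilibrium: 402 = 8P, so P = 50.25 and Q = 434.
ΔP = 50.25 - 60 = -9.75.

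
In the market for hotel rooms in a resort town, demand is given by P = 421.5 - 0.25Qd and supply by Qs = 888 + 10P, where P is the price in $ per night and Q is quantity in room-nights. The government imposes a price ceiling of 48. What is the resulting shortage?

Shortage = 126

Inverting to quantity form: Qd = 1686 - 4P.
Evaluating both curves at the ceiling price 48 gives Qd = 1494, Qs = 1368.
Shortage = Qd - Qs = 1494 - 1368 = 126.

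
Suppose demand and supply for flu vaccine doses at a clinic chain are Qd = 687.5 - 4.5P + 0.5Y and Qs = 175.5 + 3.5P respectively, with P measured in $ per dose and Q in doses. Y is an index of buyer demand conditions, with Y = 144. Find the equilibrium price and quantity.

With Y = 144, demand is Qd = 759.5 - 4.5P.
Equating demand and supply, 759.5 - 4.5P = 175.5 + 3.5P gives 8P = 584, so P* = 73.
From the demand curve, Q* = 759.5 - 4.5(73) = 431.

P* = 73, Q* = 431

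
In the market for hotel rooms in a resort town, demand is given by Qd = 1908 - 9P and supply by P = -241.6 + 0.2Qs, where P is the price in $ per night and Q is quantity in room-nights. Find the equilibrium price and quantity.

P* = 50, Q* = 1458

Solving each curve for Q: Qs = 1208 + 5P.
Equating demand and supply, 1908 - 9P = 1208 + 5P gives 14P = 700, so P* = 50.
From the demand curve, Q* = 1908 - 9(50) = 1458.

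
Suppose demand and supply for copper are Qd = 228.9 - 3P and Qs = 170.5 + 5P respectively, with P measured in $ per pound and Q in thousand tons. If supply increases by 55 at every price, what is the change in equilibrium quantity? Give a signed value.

ΔQ = 20.625

Equating demand and supply, 228.9 - 3P = 170.5 + 5P gives 8P = 58.4, so P* = 7.3.
Substitute back: Q* = 228.9 - 3(7.3) = 207.
After the shift, supply is Qs = 225.5 + 5P.
New equilibrium: 3.4 = 8P, so P = 0.425 and Q = 227.625.
ΔQ = 227.625 - 207 = 20.625.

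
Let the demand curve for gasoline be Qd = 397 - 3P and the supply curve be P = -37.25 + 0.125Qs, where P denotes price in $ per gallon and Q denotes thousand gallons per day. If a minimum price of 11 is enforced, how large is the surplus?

Rewriting in direct form: Qs = 298 + 8P.
At P = 11: Qd = 364 and Qs = 386.
Surplus = Qs - Qd = 386 - 364 = 22.

Surplus = 22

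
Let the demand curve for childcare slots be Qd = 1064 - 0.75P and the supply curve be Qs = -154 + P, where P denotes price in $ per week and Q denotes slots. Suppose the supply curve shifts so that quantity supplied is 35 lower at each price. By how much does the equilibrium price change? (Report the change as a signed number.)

ΔP = 20

The market clears where 1064 - 0.75P = -154 + P. Rearranging, 1.75P = 1218, hence P* = 696.
Then Q* = 1064 - 0.75(696) = 542.
After the shift, supply is Qs = -189 + P.
Re-solving, 1.75P = 1253 gives P = 716 and Q = 527.
ΔP = 716 - 696 = 20.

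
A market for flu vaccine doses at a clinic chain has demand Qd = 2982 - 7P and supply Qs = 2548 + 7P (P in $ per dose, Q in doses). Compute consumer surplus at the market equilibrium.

The market clears where 2982 - 7P = 2548 + 7P. Rearranging, 14P = 434, hence P* = 31.
Plugging P* into demand: Q* = 2982 - 7(31) = 2765.
Demand choke price (Qd = 0): P = 2982/7 = 426. Consumer surplus = ½ × (426 - 31) × 2765 = 546087.5.

Consumer surplus = 546087.5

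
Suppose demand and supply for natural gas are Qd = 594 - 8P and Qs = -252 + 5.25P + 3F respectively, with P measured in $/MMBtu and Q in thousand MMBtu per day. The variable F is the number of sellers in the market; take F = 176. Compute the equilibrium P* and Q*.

P* = 24, Q* = 402

With F = 176, supply is Qs = 276 + 5.25P.
Set Qd = Qs: 594 - 8P = 276 + 5.25P, so 318 = 13.25P and P* = 24.
Substitute back: Q* = 594 - 8(24) = 402.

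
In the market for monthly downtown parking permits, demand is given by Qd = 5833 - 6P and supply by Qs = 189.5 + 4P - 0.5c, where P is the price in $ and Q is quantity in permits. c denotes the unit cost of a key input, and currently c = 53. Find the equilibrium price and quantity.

P* = 567, Q* = 2431

With c = 53, supply is Qs = 163 + 4P.
At equilibrium Qd = Qs, so 5833 - 6P = 163 + 4P; collecting terms, 5670 = 10P and P* = 567.
Plugging P* into demand: Q* = 5833 - 6(567) = 2431.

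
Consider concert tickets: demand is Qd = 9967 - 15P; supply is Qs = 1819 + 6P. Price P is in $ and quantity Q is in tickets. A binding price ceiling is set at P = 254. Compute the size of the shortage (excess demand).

Evaluating both curves at the ceiling price 254 gives Qd = 6157, Qs = 3343.
Shortage = Qd - Qs = 6157 - 3343 = 2814.

Shortage = 2814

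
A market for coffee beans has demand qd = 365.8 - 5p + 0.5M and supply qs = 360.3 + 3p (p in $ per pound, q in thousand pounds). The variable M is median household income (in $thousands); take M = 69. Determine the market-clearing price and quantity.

With M = 69, demand is qd = 400.3 - 5p.
At equilibrium qd = qs, so 400.3 - 5p = 360.3 + 3p; collecting terms, 40 = 8p and p* = 5.
From the demand curve, q* = 400.3 - 5(5) = 375.3.

p* = 5, q* = 375.3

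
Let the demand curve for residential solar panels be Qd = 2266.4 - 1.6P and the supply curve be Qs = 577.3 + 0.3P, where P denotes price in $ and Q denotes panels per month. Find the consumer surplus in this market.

At equilibrium Qd = Qs, so 2266.4 - 1.6P = 577.3 + 0.3P; collecting terms, 1689.1 = 1.9P and P* = 889.
Then Q* = 2266.4 - 1.6(889) = 844.
Demand choke price (Qd = 0): P = 2266.4/1.6 = 1416.5. Consumer surplus = ½ × (1416.5 - 889) × 844 = 222605.

Consumer surplus = 222605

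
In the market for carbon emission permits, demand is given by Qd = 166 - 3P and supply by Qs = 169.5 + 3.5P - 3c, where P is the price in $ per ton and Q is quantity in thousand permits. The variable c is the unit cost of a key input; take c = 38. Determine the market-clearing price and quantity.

With c = 38, supply is Qs = 55.5 + 3.5P.
Equating demand and supply, 166 - 3P = 55.5 + 3.5P gives 6.5P = 110.5, so P* = 17.
Then Q* = 166 - 3(17) = 115.

P* = 17, Q* = 115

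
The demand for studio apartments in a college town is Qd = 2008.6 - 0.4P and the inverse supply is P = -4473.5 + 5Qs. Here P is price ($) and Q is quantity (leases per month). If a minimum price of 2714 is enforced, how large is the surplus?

Rewriting in direct form: Qs = 894.7 + 0.2P.
With P fixed at 2714, quantity demanded is 923 and quantity supplied is 1437.5.
Surplus = Qs - Qd = 1437.5 - 923 = 514.5.

Surplus = 514.5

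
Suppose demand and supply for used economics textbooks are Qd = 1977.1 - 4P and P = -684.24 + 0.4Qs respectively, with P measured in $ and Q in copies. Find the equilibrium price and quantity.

P* = 41, Q* = 1813.1

Solving each curve for Q: Qs = 1710.6 + 2.5P.
At equilibrium Qd = Qs, so 1977.1 - 4P = 1710.6 + 2.5P; collecting terms, 266.5 = 6.5P and P* = 41.
Substitute back: Q* = 1977.1 - 4(41) = 1813.1.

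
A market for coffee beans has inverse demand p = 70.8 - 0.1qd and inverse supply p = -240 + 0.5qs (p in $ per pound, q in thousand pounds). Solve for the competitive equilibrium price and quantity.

p* = 19, q* = 518

Rewriting in direct form: qd = 708 - 10p and qs = 480 + 2p.
Equating demand and supply, 708 - 10p = 480 + 2p gives 12p = 228, so p* = 19.
Then q* = 708 - 10(19) = 518.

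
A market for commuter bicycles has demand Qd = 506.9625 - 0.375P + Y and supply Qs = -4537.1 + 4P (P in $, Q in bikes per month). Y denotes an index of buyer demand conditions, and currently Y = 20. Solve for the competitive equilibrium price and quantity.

With Y = 20, demand is Qd = 526.9625 - 0.375P.
Equating demand and supply, 526.9625 - 0.375P = -4537.1 + 4P gives 4.375P = 5064.0625, so P* = 1157.5.
From the demand curve, Q* = 526.9625 - 0.375(1157.5) = 92.9.

P* = 1157.5, Q* = 92.9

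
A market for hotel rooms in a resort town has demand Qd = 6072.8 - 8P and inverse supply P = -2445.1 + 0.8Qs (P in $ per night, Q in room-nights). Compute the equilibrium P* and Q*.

P* = 326.1, Q* = 3464

Inverting to quantity form: Qs = 3056.375 + 1.25P.
Equating demand and supply, 6072.8 - 8P = 3056.375 + 1.25P gives 9.25P = 3016.425, so P* = 326.1.
Then Q* = 6072.8 - 8(326.1) = 3464.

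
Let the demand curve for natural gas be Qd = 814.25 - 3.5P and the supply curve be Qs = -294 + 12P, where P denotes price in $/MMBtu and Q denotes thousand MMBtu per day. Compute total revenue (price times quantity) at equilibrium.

Total revenue = 40326

Equating demand and supply, 814.25 - 3.5P = -294 + 12P gives 15.5P = 1108.25, so P* = 71.5.
From the demand curve, Q* = 814.25 - 3.5(71.5) = 564.
Total revenue = P* × Q* = 71.5 × 564 = 40326.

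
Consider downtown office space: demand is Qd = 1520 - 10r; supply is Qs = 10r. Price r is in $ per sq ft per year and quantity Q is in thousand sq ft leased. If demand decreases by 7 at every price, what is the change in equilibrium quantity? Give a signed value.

ΔQ = -3.5

At equilibrium Qd = Qs, so 1520 - 10r = 10r; collecting terms, 1520 = 20r and r* = 76.
From the demand curve, Q* = 1520 - 10(76) = 760.
After the shift, demand is Qd = 1513 - 10r.
New equilibrium: 1513 = 20r, so r = 75.65 and Q = 756.5.
ΔQ = 756.5 - 760 = -3.5.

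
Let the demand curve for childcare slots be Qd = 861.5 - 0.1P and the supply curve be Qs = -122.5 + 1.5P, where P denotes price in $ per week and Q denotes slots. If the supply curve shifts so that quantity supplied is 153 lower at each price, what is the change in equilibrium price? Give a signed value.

The market clears where 861.5 - 0.1P = -122.5 + 1.5P. Rearranging, 1.6P = 984, hence P* = 615.
Plugging P* into demand: Q* = 861.5 - 0.1(615) = 800.
After the shift, supply is Qs = -275.5 + 1.5P.
Re-solving, 1.6P = 1137 gives P = 710.625 and Q = 790.4375.
ΔP = 710.625 - 615 = 95.625.

ΔP = 95.625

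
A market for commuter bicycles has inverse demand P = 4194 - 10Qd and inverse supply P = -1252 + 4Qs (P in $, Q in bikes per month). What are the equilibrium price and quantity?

In direct form, Qd = 419.4 - 0.1P and Qs = 313 + 0.25P.
At equilibrium Qd = Qs, so 419.4 - 0.1P = 313 + 0.25P; collecting terms, 106.4 = 0.35P and P* = 304.
Then Q* = 419.4 - 0.1(304) = 389.

P* = 304, Q* = 389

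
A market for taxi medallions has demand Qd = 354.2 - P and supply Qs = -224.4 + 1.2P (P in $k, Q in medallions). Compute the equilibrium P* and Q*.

The market clears where 354.2 - P = -224.4 + 1.2P. Rearranging, 2.2P = 578.6, hence P* = 263.
From the demand curve, Q* = 354.2 - 263 = 91.2.

P* = 263, Q* = 91.2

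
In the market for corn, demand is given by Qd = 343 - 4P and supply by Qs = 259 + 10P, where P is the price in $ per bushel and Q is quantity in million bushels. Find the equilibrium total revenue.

Set Qd = Qs: 343 - 4P = 259 + 10P, so 84 = 14P and P* = 6.
From the demand curve, Q* = 343 - 4(6) = 319.
Total revenue = P* × Q* = 6 × 319 = 1914.

Total revenue = 1914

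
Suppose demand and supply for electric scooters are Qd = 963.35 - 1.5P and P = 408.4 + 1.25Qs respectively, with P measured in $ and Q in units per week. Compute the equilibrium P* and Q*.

P* = 560.9, Q* = 122

In direct form, Qs = -326.72 + 0.8P.
Set Qd = Qs: 963.35 - 1.5P = -326.72 + 0.8P, so 1290.07 = 2.3P and P* = 560.9.
From the demand curve, Q* = 963.35 - 1.5(560.9) = 122.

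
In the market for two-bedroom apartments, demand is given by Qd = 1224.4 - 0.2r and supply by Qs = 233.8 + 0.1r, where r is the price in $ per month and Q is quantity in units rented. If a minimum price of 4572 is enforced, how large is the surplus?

With r fixed at 4572, quantity demanded is 310 and quantity supplied is 691.
Surplus = Qs - Qd = 691 - 310 = 381.

Surplus = 381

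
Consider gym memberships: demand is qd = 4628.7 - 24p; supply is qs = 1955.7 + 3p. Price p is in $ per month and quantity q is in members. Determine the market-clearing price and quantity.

p* = 99, q* = 2252.7

Equating demand and supply, 4628.7 - 24p = 1955.7 + 3p gives 27p = 2673, so p* = 99.
Then q* = 4628.7 - 24(99) = 2252.7.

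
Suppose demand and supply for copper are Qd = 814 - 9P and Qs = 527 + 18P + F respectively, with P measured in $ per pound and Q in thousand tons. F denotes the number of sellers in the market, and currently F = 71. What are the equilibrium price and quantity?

P* = 8, Q* = 742

With F = 71, supply is Qs = 598 + 18P.
At equilibrium Qd = Qs, so 814 - 9P = 598 + 18P; collecting terms, 216 = 27P and P* = 8.
From the demand curve, Q* = 814 - 9(8) = 742.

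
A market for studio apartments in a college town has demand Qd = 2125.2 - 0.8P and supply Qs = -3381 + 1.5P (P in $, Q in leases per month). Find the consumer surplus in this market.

At equilibrium Qd = Qs, so 2125.2 - 0.8P = -3381 + 1.5P; collecting terms, 5506.2 = 2.3P and P* = 2394.
Plugging P* into demand: Q* = 2125.2 - 0.8(2394) = 210.
Demand choke price (Qd = 0): P = 2125.2/0.8 = 2656.5. Consumer surplus = ½ × (2656.5 - 2394) × 210 = 27562.5.

Consumer surplus = 27562.5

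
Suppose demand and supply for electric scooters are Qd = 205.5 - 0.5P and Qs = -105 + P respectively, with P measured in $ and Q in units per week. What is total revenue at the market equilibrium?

Total revenue = 21114

Equating demand and supply, 205.5 - 0.5P = -105 + P gives 1.5P = 310.5, so P* = 207.
Plugging P* into demand: Q* = 205.5 - 0.5(207) = 102.
Total revenue = P* × Q* = 207 × 102 = 21114.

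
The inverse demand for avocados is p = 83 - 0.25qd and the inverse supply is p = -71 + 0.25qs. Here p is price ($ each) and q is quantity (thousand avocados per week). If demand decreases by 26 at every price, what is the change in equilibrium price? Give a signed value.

Rewriting in direct form: qd = 332 - 4p and qs = 284 + 4p.
At equilibrium qd = qs, so 332 - 4p = 284 + 4p; collecting terms, 48 = 8p and p* = 6.
Substitute back: q* = 332 - 4(6) = 308.
After the shift, demand is qd = 306 - 4p.
Re-solving, 8p = 22 gives p = 2.75 and q = 295.
Δp = 2.75 - 6 = -3.25.

Δp = -3.25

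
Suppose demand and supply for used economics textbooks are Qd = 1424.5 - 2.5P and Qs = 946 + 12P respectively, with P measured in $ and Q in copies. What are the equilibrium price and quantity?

The market clears where 1424.5 - 2.5P = 946 + 12P. Rearranging, 14.5P = 478.5, hence P* = 33.
Plugging P* into demand: Q* = 1424.5 - 2.5(33) = 1342.

P* = 33, Q* = 1342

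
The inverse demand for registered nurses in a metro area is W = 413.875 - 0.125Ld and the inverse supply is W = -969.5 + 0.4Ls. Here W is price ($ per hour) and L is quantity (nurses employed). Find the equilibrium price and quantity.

In direct form, Ld = 3311 - 8W and Ls = 2423.75 + 2.5W.
Equating demand and supply, 3311 - 8W = 2423.75 + 2.5W gives 10.5W = 887.25, so W* = 84.5.
Then L* = 3311 - 8(84.5) = 2635.

W* = 84.5, L* = 2635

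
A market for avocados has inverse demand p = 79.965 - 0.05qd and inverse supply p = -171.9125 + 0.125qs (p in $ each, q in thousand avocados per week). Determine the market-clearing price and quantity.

In direct form, qd = 1599.3 - 20p and qs = 1375.3 + 8p.
Set qd = qs: 1599.3 - 20p = 1375.3 + 8p, so 224 = 28p and p* = 8.
Then q* = 1599.3 - 20(8) = 1439.3.

p* = 8, q* = 1439.3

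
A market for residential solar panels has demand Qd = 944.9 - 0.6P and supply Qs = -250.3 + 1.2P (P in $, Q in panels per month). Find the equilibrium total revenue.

Equating demand and supply, 944.9 - 0.6P = -250.3 + 1.2P gives 1.8P = 1195.2, so P* = 664.
Substitute back: Q* = 944.9 - 0.6(664) = 546.5.
Total revenue = P* × Q* = 664 × 546.5 = 362876.

Total revenue = 362876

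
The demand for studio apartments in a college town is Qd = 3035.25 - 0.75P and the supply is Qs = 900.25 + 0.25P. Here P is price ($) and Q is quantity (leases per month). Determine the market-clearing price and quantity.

Equating demand and supply, 3035.25 - 0.75P = 900.25 + 0.25P gives P = 2135, so P* = 2135.
From the demand curve, Q* = 3035.25 - 0.75(2135) = 1434.

P* = 2135, Q* = 1434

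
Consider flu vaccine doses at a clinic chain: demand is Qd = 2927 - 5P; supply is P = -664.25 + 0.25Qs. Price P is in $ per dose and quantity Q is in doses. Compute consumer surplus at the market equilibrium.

Solving each curve for Q: Qs = 2657 + 4P.
Equating demand and supply, 2927 - 5P = 2657 + 4P gives 9P = 270, so P* = 30.
Substitute back: Q* = 2927 - 5(30) = 2777.
Demand choke price (Qd = 0): P = 2927/5 = 585.4. Consumer surplus = ½ × (585.4 - 30) × 2777 = 771172.9.

Consumer surplus = 771172.9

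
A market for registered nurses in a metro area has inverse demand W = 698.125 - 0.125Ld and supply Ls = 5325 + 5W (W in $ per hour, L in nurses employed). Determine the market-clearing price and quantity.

In direct form, Ld = 5585 - 8W.
The market clears where 5585 - 8W = 5325 + 5W. Rearranging, 13W = 260, hence W* = 20.
Substitute back: L* = 5585 - 8(20) = 5425.

W* = 20, L* = 5425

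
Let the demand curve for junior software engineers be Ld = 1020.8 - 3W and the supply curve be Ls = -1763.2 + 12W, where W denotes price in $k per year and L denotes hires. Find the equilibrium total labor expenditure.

The market clears where 1020.8 - 3W = -1763.2 + 12W. Rearranging, 15W = 2784, hence W* = 185.6.
Substitute back: L* = 1020.8 - 3(185.6) = 464.
Total labor expenditure = W* × L* = 185.6 × 464 = 86118.4.

Total labor expenditure = 86118.4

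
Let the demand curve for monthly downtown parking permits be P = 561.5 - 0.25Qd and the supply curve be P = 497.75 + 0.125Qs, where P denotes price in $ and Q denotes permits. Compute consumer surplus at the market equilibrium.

In direct form, Qd = 2246 - 4P and Qs = -3982 + 8P.
Set Qd = Qs: 2246 - 4P = -3982 + 8P, so 6228 = 12P and P* = 519.
Plugging P* into demand: Q* = 2246 - 4(519) = 170.
Demand choke price (Qd = 0): P = 2246/4 = 561.5. Consumer surplus = ½ × (561.5 - 519) × 170 = 3612.5.

Consumer surplus = 3612.5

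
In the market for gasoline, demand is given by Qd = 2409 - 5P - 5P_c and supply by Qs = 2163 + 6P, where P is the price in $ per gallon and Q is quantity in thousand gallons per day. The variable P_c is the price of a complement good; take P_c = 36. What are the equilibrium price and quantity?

P* = 6, Q* = 2199

With P_c = 36, demand is Qd = 2229 - 5P.
The market clears where 2229 - 5P = 2163 + 6P. Rearranging, 11P = 66, hence P* = 6.
Plugging P* into demand: Q* = 2229 - 5(6) = 2199.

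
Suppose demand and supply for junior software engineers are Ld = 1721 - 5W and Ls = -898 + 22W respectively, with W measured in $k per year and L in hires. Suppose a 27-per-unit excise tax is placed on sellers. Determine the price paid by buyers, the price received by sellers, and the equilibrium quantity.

Sellers keep W_s = W_b - 27 per unit, so supply in terms of the buyer price is Ls = -1492 + 22W_b.
Market clearing requires 1721 - 5W_b = -1492 + 22W_b; hence 3213 = 27W_b and W_b = 119.
Then W_s = 119 - 27 = 92 and L = 1721 - 5(119) = 1126.

W_b = 119, W_s = 92, L = 1126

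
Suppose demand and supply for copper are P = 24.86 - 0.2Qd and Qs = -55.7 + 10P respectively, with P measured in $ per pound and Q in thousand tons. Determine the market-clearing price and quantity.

Solving each curve for Q: Qd = 124.3 - 5P.
Equating demand and supply, 124.3 - 5P = -55.7 + 10P gives 15P = 180, so P* = 12.
From the demand curve, Q* = 124.3 - 5(12) = 64.3.

P* = 12, Q* = 64.3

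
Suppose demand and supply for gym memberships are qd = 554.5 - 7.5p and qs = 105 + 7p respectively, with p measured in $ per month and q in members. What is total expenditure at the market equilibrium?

Total expenditure = 9982

Equating demand and supply, 554.5 - 7.5p = 105 + 7p gives 14.5p = 449.5, so p* = 31.
Plugging p* into demand: q* = 554.5 - 7.5(31) = 322.
Total expenditure = p* × q* = 31 × 322 = 9982.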